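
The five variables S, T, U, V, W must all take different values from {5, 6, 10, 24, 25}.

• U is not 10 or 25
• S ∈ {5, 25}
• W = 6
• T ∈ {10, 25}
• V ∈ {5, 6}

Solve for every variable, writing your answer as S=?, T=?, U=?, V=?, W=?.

W must be 6 (only option left). Remove 6 from U, V.
That leaves V = 5. Remove 5 from S, U.
S has just one choice, so S = 25. Eliminate 25 elsewhere: T.
T's domain is down to {10}, so T = 10.
U has just one choice, so U = 24.

S=25, T=10, U=24, V=5, W=6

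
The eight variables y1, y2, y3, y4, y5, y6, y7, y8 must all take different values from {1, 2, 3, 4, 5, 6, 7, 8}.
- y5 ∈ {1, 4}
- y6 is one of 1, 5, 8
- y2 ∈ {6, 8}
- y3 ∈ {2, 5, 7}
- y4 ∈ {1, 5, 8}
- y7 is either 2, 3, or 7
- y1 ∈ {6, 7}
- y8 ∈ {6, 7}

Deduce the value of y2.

The 8 variables together cover exactly {1, 2, 3, 4, 5, 6, 7, 8} — 8 values for 8 variables — and 3 appears only in y7's list, so y7 = 3.
The 7 still-open variables draw from only 7 values {1, 2, 4, 5, 6, 7, 8}, so each is used; only y3 can be 2, hence y3 = 2.
The 6 still-open variables draw from only 6 values {1, 4, 5, 6, 7, 8}, so each is used; only y5 can be 4, hence y5 = 4.
The 2 variables y1 and y8 are confined to {6, 7}, which locks those values in; drop them from y2.
So y2 = 8.

8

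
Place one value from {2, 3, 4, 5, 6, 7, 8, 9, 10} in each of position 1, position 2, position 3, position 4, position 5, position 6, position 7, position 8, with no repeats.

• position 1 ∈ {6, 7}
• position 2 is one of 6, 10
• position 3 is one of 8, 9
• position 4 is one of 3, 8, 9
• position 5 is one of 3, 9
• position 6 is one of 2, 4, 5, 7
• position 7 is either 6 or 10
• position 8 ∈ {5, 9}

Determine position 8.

position 2 and position 7 between them cover only {6, 10} — a naked pair. Remove those values from position 1.
That leaves position 1 = 7. Strike 7 from position 6.
The 3 variables position 3, position 4, position 5 are confined to {3, 8, 9}, which locks those values in; drop them from position 8.
So position 8 = 5.

5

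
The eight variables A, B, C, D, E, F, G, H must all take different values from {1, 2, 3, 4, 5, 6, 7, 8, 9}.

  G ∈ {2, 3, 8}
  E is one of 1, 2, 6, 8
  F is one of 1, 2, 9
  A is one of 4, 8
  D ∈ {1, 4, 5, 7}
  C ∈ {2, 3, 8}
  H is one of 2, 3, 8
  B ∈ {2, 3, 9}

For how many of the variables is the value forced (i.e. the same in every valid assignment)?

4

The 3 variables C, G, H are confined to {2, 3, 8}, which locks those values in; drop them from A, B, E, F.
A must be 4 (only option left). So D can't be 4.
B's domain is down to {9}, so B = 9. Remove 9 from F.
F has just one choice, so F = 1. Remove 1 from D, E.
E's domain is down to {6}, so E = 6.
Determined: A=4, B=9, E=6, F=1. The other variables each still have more than one consistent value. That makes 4.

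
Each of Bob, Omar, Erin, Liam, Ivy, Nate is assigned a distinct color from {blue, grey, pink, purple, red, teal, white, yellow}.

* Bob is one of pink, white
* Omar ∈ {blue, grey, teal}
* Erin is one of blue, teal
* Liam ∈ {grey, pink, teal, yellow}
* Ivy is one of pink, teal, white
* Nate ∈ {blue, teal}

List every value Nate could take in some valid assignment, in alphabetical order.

The 6 variables together cover exactly {blue, grey, pink, teal, white, yellow} — 6 values for 6 variables — and yellow appears only in Liam's list, so Liam = yellow.
The 5 still-open variables together cover exactly {blue, grey, pink, teal, white} — 5 values for 5 variables — and grey appears only in Omar's list, so Omar = grey.
Erin and Nate share exactly the 2 values {blue, teal}; by pigeonhole those values go to them, so strike blue, teal from Ivy.
No further eliminations apply; Nate can still be any of blue, teal.

blue, teal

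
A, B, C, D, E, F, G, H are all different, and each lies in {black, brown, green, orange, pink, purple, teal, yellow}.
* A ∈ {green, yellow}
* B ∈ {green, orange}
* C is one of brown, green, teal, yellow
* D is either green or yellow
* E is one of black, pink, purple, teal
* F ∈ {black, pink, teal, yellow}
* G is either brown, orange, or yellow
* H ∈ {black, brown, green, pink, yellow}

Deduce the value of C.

Among the 8 variables, purple fits only E (and all 8 values in {black, brown, green, orange, pink, purple, teal, yellow} must be used), so E = purple.
The 2 variables A and D are confined to {green, yellow}, which locks those values in; drop them from B, C, F, G, H.
B must be orange (only option left). So G can't be orange.
G's domain is down to {brown}, so G = brown. So C, H can't be brown.
So C = teal.

teal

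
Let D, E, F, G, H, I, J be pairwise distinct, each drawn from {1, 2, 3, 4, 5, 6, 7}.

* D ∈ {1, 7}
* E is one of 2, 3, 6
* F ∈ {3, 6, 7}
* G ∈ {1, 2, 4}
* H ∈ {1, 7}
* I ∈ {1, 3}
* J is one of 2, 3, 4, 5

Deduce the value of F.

6

The 7 variables together cover exactly {1, 2, 3, 4, 5, 6, 7} — 7 values for 7 variables — and 5 appears only in J's list, so J = 5.
Among the 6 still-open variables, 4 fits only G (and all 6 values in {1, 2, 3, 4, 6, 7} must be used), so G = 4.
The 5 still-open variables together cover exactly {1, 2, 3, 6, 7} — 5 values for 5 variables — and 2 appears only in E's list, so E = 2.
The 4 still-open variables together cover exactly {1, 3, 6, 7} — 4 values for 4 variables — and 6 appears only in F's list, so F = 6.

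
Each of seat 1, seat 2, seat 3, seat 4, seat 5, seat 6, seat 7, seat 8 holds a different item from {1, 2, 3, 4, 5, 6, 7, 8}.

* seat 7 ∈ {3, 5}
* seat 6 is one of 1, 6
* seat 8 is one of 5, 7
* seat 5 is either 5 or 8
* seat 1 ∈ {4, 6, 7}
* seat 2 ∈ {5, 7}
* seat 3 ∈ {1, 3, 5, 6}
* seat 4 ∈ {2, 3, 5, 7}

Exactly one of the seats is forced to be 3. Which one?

The 8 variables together cover exactly {1, 2, 3, 4, 5, 6, 7, 8} — 8 values for 8 variables — and 2 appears only in seat 4's list, so seat 4 = 2.
The 7 still-open variables draw from only 7 values {1, 3, 4, 5, 6, 7, 8}, so each is used; only seat 1 can be 4, hence seat 1 = 4.
The 6 still-open variables together cover exactly {1, 3, 5, 6, 7, 8} — 6 values for 6 variables — and 8 appears only in seat 5's list, so seat 5 = 8.
seat 2 and seat 8 between them cover only {5, 7} — a naked pair. Remove those values from seat 3, seat 7.
So 3 goes to seat 7.

seat 7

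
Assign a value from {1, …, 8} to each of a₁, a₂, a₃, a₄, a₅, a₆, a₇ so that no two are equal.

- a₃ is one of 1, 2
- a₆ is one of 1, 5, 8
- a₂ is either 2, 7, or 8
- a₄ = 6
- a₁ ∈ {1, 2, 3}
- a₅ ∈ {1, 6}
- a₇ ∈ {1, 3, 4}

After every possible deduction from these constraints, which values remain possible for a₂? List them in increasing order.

a₄'s domain is down to {6}, so a₄ = 6. Remove 6 from a₅.
a₅ must be 1 (only option left). Strike 1 from a₁, a₃, a₆, a₇.
a₃ has just one choice, so a₃ = 2. Strike 2 from a₁, a₂.
That leaves a₁ = 3. Remove 3 from a₇.
a₇'s domain is down to {4}, so a₇ = 4.
No further eliminations apply; a₂ can still be any of 7, 8.

7, 8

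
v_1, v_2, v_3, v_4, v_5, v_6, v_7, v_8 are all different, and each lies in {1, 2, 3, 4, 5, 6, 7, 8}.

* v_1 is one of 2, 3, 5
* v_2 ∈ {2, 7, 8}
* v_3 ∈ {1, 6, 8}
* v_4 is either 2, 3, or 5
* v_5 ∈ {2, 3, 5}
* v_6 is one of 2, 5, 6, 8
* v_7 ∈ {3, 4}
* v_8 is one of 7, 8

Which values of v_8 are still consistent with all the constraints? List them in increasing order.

Among the 8 variables, 1 fits only v_3 (and all 8 values in {1, 2, 3, 4, 5, 6, 7, 8} must be used), so v_3 = 1.
Among the 7 still-open variables, 4 fits only v_7 (and all 7 values in {2, 3, 4, 5, 6, 7, 8} must be used), so v_7 = 4.
The 6 still-open variables draw from only 6 values {2, 3, 5, 6, 7, 8}, so each is used; only v_6 can be 6, hence v_6 = 6.
v_1, v_4, v_5 share exactly the 3 values {2, 3, 5}; by pigeonhole those values go to them, so strike 2, 3, 5 from v_2.
No further eliminations apply; v_8 can still be any of 7, 8.

7, 8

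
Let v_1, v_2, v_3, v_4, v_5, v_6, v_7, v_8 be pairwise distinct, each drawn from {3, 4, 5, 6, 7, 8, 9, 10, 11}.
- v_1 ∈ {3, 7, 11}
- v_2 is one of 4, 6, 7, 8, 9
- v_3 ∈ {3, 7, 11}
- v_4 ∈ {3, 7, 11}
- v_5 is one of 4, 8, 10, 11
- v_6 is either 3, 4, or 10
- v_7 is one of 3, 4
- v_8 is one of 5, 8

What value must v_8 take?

5

The 3 variables v_1, v_3, v_4 are confined to {3, 7, 11}, which locks those values in; drop them from v_2, v_5, v_6, v_7.
That leaves v_7 = 4. Remove 4 from v_2, v_5, v_6.
v_6 has just one choice, so v_6 = 10. Remove 10 from v_5.
That leaves v_5 = 8. Strike 8 from v_2, v_8.
So v_8 = 5.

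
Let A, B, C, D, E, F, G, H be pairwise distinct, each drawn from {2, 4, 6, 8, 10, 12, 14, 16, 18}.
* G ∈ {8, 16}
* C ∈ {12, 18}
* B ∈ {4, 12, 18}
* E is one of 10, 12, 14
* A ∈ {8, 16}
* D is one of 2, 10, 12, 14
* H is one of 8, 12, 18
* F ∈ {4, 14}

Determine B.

The 8 variables draw from only 8 values {2, 4, 8, 10, 12, 14, 16, 18}, so each is used; only D can be 2, hence D = 2.
The 7 still-open variables together cover exactly {4, 8, 10, 12, 14, 16, 18} — 7 values for 7 variables — and 10 appears only in E's list, so E = 10.
The 6 still-open variables together cover exactly {4, 8, 12, 14, 16, 18} — 6 values for 6 variables — and 14 appears only in F's list, so F = 14.
The 5 still-open variables together cover exactly {4, 8, 12, 16, 18} — 5 values for 5 variables — and 4 appears only in B's list, so B = 4.

4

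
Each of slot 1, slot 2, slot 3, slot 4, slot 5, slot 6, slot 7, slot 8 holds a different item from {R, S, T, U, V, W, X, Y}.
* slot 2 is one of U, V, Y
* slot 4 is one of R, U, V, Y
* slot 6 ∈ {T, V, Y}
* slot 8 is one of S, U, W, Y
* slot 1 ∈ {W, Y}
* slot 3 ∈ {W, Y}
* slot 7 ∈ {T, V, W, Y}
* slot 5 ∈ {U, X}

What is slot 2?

The 8 variables draw from only 8 values {R, S, T, U, V, W, X, Y}, so each is used; only slot 4 can be R, hence slot 4 = R.
The 7 still-open variables together cover exactly {S, T, U, V, W, X, Y} — 7 values for 7 variables — and S appears only in slot 8's list, so slot 8 = S.
Among the 6 still-open variables, X fits only slot 5 (and all 6 values in {T, U, V, W, X, Y} must be used), so slot 5 = X.
The 5 still-open variables together cover exactly {T, U, V, W, Y} — 5 values for 5 variables — and U appears only in slot 2's list, so slot 2 = U.

U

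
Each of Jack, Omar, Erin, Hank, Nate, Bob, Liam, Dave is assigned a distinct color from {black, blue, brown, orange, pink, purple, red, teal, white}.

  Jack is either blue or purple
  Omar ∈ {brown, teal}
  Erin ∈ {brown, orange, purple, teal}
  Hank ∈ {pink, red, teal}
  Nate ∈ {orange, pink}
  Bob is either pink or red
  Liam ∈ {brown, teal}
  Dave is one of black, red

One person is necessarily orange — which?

Among the 8 variables, black fits only Dave (and all 8 values in {black, blue, brown, orange, pink, purple, red, teal} must be used), so Dave = black.
The 7 still-open variables draw from only 7 values {blue, brown, orange, pink, purple, red, teal}, so each is used; only Jack can be blue, hence Jack = blue.
Among the 6 still-open variables, purple fits only Erin (and all 6 values in {brown, orange, pink, purple, red, teal} must be used), so Erin = purple.
The 5 still-open variables draw from only 5 values {brown, orange, pink, red, teal}, so each is used; only Nate can be orange, hence Nate = orange.

Nate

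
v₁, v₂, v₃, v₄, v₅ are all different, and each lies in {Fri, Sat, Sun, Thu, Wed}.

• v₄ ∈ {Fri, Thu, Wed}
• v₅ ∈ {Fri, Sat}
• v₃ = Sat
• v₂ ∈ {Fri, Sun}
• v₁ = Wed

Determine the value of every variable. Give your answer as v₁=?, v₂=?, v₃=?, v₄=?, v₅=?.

v₁'s domain is down to {Wed}, so v₁ = Wed. Remove Wed from v₄.
v₃ must be Sat (only option left). Remove Sat from v₅.
v₅'s domain is down to {Fri}, so v₅ = Fri. Eliminate Fri elsewhere: v₂, v₄.
That leaves v₂ = Sun.
That leaves v₄ = Thu.

v₁=Wed, v₂=Sun, v₃=Sat, v₄=Thu, v₅=Fri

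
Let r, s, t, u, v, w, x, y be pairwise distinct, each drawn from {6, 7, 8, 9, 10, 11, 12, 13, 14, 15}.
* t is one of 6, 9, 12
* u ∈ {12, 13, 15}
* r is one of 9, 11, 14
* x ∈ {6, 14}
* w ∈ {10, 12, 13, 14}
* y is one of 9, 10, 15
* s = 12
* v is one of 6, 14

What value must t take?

s has just one choice, so s = 12. Strike 12 from t, u, w.
The 7 still-open variables draw from only 7 values {6, 9, 10, 11, 13, 14, 15}, so each is used; only r can be 11, hence r = 11.
v and x between them cover only {6, 14} — a naked pair. Remove those values from t, w.
So t = 9.

9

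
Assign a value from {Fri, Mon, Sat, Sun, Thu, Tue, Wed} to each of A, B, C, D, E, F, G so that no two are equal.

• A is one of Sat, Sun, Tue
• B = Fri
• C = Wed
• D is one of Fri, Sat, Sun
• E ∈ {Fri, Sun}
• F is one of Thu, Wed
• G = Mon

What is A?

Tue

B has just one choice, so B = Fri. Remove Fri from D, E.
C must be Wed (only option left). Eliminate Wed elsewhere: F.
E has just one choice, so E = Sun. Remove Sun from A, D.
That leaves F = Thu.
G has just one choice, so G = Mon.
D must be Sat (only option left). So A can't be Sat.
So A = Tue.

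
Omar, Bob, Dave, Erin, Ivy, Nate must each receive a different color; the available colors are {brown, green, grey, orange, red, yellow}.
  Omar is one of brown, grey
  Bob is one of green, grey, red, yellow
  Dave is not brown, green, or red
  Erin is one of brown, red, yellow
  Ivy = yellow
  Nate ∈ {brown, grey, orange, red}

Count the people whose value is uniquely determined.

2

Ivy must be yellow (only option left). So Bob, Dave, Erin can't be yellow.
Among the 5 still-open variables, green fits only Bob (and all 5 values in {brown, green, grey, orange, red} must be used), so Bob = green.
Determined: Bob=green, Ivy=yellow. The other people each still have more than one consistent value. That makes 2.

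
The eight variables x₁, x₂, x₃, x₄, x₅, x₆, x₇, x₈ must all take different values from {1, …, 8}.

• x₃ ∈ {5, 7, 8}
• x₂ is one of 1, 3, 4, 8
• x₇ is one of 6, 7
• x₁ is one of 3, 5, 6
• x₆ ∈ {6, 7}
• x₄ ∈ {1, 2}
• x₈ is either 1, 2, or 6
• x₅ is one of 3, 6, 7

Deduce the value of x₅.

Among the 8 variables, 4 fits only x₂ (and all 8 values in {1, 2, 3, 4, 5, 6, 7, 8} must be used), so x₂ = 4.
Among the 7 still-open variables, 8 fits only x₃ (and all 7 values in {1, 2, 3, 5, 6, 7, 8} must be used), so x₃ = 8.
Among the 6 still-open variables, 5 fits only x₁ (and all 6 values in {1, 2, 3, 5, 6, 7} must be used), so x₁ = 5.
The 5 still-open variables together cover exactly {1, 2, 3, 6, 7} — 5 values for 5 variables — and 3 appears only in x₅'s list, so x₅ = 3.

3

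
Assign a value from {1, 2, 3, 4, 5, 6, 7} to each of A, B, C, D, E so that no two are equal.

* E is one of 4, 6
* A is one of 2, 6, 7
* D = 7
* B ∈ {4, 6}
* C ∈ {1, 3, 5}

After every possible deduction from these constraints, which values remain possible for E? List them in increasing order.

4, 6

D has just one choice, so D = 7. Strike 7 from A.
The 2 variables B and E are confined to {4, 6}, which locks those values in; drop them from A.
A must be 2 (only option left).
No further eliminations apply; E can still be any of 4, 6.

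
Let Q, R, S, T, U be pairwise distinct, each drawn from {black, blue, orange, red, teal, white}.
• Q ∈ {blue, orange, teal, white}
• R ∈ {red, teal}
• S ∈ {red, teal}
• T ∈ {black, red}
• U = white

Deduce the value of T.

U must be white (only option left). Strike white from Q.
R and S between them cover only {red, teal} — a naked pair. Remove those values from Q, T.
So T = black.

black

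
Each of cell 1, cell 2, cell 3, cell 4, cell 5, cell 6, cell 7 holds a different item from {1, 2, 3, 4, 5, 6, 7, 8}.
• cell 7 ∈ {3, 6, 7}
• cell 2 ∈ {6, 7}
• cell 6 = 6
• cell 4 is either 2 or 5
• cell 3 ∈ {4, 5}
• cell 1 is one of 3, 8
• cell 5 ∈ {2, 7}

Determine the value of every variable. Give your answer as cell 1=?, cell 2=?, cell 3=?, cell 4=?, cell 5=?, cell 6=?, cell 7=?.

cell 1=8, cell 2=7, cell 3=4, cell 4=5, cell 5=2, cell 6=6, cell 7=3

cell 6 has just one choice, so cell 6 = 6. Remove 6 from cell 2, cell 7.
cell 2 must be 7 (only option left). Remove 7 from cell 5, cell 7.
cell 5 must be 2 (only option left). So cell 4 can't be 2.
cell 7 must be 3 (only option left). Eliminate 3 elsewhere: cell 1.
cell 1's domain is down to {8}, so cell 1 = 8.
cell 4 must be 5 (only option left). Strike 5 from cell 3.
cell 3 must be 4 (only option left).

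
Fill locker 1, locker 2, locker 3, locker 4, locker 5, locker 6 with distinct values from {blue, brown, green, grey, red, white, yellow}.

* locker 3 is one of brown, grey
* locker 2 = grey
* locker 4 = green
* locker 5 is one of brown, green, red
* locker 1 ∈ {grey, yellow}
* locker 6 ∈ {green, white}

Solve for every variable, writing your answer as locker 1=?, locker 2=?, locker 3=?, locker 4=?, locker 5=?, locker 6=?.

locker 2 must be grey (only option left). So locker 1, locker 3 can't be grey.
locker 3 must be brown (only option left). Eliminate brown elsewhere: locker 5.
locker 4's domain is down to {green}, so locker 4 = green. Eliminate green elsewhere: locker 5, locker 6.
locker 5 has just one choice, so locker 5 = red.
locker 6 has just one choice, so locker 6 = white.
locker 1 has just one choice, so locker 1 = yellow.

locker 1=yellow, locker 2=grey, locker 3=brown, locker 4=green, locker 5=red, locker 6=white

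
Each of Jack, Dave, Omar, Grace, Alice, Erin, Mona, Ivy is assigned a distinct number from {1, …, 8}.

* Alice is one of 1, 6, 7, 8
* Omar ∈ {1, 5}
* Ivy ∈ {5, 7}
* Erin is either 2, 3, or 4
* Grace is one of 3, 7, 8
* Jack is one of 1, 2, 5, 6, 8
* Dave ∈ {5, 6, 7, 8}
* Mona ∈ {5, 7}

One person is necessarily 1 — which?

The 8 variables draw from only 8 values {1, 2, 3, 4, 5, 6, 7, 8}, so each is used; only Erin can be 4, hence Erin = 4.
The 7 still-open variables draw from only 7 values {1, 2, 3, 5, 6, 7, 8}, so each is used; only Jack can be 2, hence Jack = 2.
The 6 still-open variables together cover exactly {1, 3, 5, 6, 7, 8} — 6 values for 6 variables — and 3 appears only in Grace's list, so Grace = 3.
The 2 variables Mona and Ivy are confined to {5, 7}, which locks those values in; drop them from Dave, Omar, Alice.
So 1 goes to Omar.

Omar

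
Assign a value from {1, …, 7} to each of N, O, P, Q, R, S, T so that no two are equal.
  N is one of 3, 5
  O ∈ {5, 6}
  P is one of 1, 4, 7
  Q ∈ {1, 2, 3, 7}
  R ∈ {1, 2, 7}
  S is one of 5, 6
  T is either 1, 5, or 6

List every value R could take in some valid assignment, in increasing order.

The 7 variables together cover exactly {1, 2, 3, 4, 5, 6, 7} — 7 values for 7 variables — and 4 appears only in P's list, so P = 4.
The 2 variables O and S are confined to {5, 6}, which locks those values in; drop them from N, T.
N has just one choice, so N = 3. Remove 3 from Q.
That leaves T = 1. So Q, R can't be 1.
No further eliminations apply; R can still be any of 2, 7.

2, 7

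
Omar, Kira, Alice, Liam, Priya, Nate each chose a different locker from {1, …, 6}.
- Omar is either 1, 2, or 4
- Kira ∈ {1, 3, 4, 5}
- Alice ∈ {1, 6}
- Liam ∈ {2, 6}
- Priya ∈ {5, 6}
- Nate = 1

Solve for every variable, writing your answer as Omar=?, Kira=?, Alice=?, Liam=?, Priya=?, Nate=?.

Nate must be 1 (only option left). Remove 1 from Omar, Kira, Alice.
Alice's domain is down to {6}, so Alice = 6. Eliminate 6 elsewhere: Liam, Priya.
That leaves Liam = 2. Eliminate 2 elsewhere: Omar.
Priya has just one choice, so Priya = 5. Eliminate 5 elsewhere: Kira.
That leaves Omar = 4. Strike 4 from Kira.
Kira's domain is down to {3}, so Kira = 3.

Omar=4, Kira=3, Alice=6, Liam=2, Priya=5, Nate=1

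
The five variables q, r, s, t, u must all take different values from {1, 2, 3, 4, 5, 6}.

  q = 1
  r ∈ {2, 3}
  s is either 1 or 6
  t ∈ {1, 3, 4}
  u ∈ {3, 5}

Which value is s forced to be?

q's domain is down to {1}, so q = 1. Remove 1 from s, t.
So s = 6.

6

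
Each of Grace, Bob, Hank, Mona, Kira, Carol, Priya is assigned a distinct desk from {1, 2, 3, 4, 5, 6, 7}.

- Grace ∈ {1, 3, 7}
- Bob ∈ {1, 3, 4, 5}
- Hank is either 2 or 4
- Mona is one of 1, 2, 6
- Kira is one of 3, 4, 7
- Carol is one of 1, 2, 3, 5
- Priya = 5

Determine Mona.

6

Priya must be 5 (only option left). Strike 5 from Bob, Carol.
The 6 still-open variables draw from only 6 values {1, 2, 3, 4, 6, 7}, so each is used; only Mona can be 6, hence Mona = 6.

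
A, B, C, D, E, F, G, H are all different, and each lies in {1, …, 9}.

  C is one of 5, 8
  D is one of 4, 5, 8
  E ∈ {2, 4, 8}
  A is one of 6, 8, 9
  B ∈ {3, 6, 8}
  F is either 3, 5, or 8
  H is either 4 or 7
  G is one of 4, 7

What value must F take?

3

The 8 variables together cover exactly {2, 3, 4, 5, 6, 7, 8, 9} — 8 values for 8 variables — and 2 appears only in E's list, so E = 2.
Among the 7 still-open variables, 9 fits only A (and all 7 values in {3, 4, 5, 6, 7, 8, 9} must be used), so A = 9.
The 6 still-open variables draw from only 6 values {3, 4, 5, 6, 7, 8}, so each is used; only B can be 6, hence B = 6.
The 5 still-open variables together cover exactly {3, 4, 5, 7, 8} — 5 values for 5 variables — and 3 appears only in F's list, so F = 3.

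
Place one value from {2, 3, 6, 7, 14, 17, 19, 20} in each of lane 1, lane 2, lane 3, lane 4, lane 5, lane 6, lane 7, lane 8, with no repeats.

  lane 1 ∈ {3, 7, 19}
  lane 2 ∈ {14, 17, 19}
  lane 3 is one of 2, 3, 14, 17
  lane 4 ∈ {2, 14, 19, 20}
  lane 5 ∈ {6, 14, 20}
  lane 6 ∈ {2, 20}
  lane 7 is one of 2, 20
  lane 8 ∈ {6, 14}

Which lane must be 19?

lane 4

The 8 variables together cover exactly {2, 3, 6, 7, 14, 17, 19, 20} — 8 values for 8 variables — and 7 appears only in lane 1's list, so lane 1 = 7.
The 7 still-open variables together cover exactly {2, 3, 6, 14, 17, 19, 20} — 7 values for 7 variables — and 3 appears only in lane 3's list, so lane 3 = 3.
The 6 still-open variables draw from only 6 values {2, 6, 14, 17, 19, 20}, so each is used; only lane 2 can be 17, hence lane 2 = 17.
The 5 still-open variables draw from only 5 values {2, 6, 14, 19, 20}, so each is used; only lane 4 can be 19, hence lane 4 = 19.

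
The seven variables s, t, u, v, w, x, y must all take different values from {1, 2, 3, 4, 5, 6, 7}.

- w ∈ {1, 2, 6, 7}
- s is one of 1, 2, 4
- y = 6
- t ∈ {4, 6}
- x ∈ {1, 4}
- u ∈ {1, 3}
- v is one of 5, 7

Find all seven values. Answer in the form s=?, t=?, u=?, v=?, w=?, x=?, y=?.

y must be 6 (only option left). Remove 6 from t, w.
t must be 4 (only option left). Strike 4 from s, x.
x has just one choice, so x = 1. So s, u, w can't be 1.
s has just one choice, so s = 2. So w can't be 2.
That leaves u = 3.
w must be 7 (only option left). So v can't be 7.
v has just one choice, so v = 5.

s=2, t=4, u=3, v=5, w=7, x=1, y=6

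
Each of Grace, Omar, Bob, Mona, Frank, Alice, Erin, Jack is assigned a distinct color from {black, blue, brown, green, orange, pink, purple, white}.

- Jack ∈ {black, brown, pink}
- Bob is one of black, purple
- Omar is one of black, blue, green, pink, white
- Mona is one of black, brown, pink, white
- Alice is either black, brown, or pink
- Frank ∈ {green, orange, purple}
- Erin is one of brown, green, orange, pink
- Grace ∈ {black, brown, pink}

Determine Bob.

purple

The 8 variables draw from only 8 values {black, blue, brown, green, orange, pink, purple, white}, so each is used; only Omar can be blue, hence Omar = blue.
Among the 7 still-open variables, white fits only Mona (and all 7 values in {black, brown, green, orange, pink, purple, white} must be used), so Mona = white.
Grace, Alice, Jack share exactly the 3 values {black, brown, pink}; by pigeonhole those values go to them, so strike black, brown, pink from Bob, Erin.
So Bob = purple.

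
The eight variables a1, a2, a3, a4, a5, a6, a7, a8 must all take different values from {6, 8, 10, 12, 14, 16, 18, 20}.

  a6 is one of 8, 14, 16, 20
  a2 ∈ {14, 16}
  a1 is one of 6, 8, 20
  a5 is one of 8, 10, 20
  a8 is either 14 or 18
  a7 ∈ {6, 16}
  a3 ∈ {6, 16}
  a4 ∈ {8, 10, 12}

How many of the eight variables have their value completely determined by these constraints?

4

Among the 8 variables, 12 fits only a4 (and all 8 values in {6, 8, 10, 12, 14, 16, 18, 20} must be used), so a4 = 12.
The 7 still-open variables together cover exactly {6, 8, 10, 14, 16, 18, 20} — 7 values for 7 variables — and 10 appears only in a5's list, so a5 = 10.
The 6 still-open variables draw from only 6 values {6, 8, 14, 16, 18, 20}, so each is used; only a8 can be 18, hence a8 = 18.
The 2 variables a3 and a7 are confined to {6, 16}, which locks those values in; drop them from a1, a2, a6.
a2 must be 14 (only option left). Eliminate 14 elsewhere: a6.
Determined: a2=14, a4=12, a5=10, a8=18. The other variables each still have more than one consistent value. That makes 4.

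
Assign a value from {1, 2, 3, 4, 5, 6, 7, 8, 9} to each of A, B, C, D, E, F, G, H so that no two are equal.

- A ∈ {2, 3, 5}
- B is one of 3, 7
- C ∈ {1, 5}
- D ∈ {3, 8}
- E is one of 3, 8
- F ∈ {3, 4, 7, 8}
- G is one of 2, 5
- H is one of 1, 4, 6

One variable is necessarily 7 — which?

B

Among the 8 variables, 6 fits only H (and all 8 values in {1, 2, 3, 4, 5, 6, 7, 8} must be used), so H = 6.
The 7 still-open variables draw from only 7 values {1, 2, 3, 4, 5, 7, 8}, so each is used; only C can be 1, hence C = 1.
The 6 still-open variables draw from only 6 values {2, 3, 4, 5, 7, 8}, so each is used; only F can be 4, hence F = 4.
The 5 still-open variables draw from only 5 values {2, 3, 5, 7, 8}, so each is used; only B can be 7, hence B = 7.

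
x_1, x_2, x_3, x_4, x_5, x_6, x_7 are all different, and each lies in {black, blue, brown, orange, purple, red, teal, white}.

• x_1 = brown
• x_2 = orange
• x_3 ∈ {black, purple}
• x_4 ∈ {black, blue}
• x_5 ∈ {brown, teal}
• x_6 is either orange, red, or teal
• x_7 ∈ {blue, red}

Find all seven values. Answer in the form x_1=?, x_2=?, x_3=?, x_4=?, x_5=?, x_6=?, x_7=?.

x_1=brown, x_2=orange, x_3=purple, x_4=black, x_5=teal, x_6=red, x_7=blue

x_1's domain is down to {brown}, so x_1 = brown. Eliminate brown elsewhere: x_5.
x_2 must be orange (only option left). Remove orange from x_6.
x_5 has just one choice, so x_5 = teal. Eliminate teal elsewhere: x_6.
x_6 must be red (only option left). Strike red from x_7.
x_7's domain is down to {blue}, so x_7 = blue. So x_4 can't be blue.
That leaves x_4 = black. Remove black from x_3.
That leaves x_3 = purple.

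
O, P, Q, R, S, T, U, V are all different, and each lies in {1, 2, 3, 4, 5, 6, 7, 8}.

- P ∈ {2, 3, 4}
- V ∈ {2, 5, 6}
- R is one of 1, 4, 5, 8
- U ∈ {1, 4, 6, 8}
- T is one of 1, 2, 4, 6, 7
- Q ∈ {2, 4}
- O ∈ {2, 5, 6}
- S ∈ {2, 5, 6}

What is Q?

4

Among the 8 variables, 3 fits only P (and all 8 values in {1, 2, 3, 4, 5, 6, 7, 8} must be used), so P = 3.
The 7 still-open variables draw from only 7 values {1, 2, 4, 5, 6, 7, 8}, so each is used; only T can be 7, hence T = 7.
O, S, V share exactly the 3 values {2, 5, 6}; by pigeonhole those values go to them, so strike 2, 5, 6 from Q, R, U.
So Q = 4.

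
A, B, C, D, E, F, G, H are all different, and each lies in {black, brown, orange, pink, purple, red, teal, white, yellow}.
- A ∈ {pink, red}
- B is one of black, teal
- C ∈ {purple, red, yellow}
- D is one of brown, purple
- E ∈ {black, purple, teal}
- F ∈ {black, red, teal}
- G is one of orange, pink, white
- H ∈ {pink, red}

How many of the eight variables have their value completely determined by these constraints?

3

A and H share exactly the 2 values {pink, red}; by pigeonhole those values go to them, so strike pink, red from C, F, G.
B and F between them cover only {black, teal} — a naked pair. Remove those values from E.
E has just one choice, so E = purple. So C, D can't be purple.
That leaves C = yellow.
D must be brown (only option left).
Determined: C=yellow, D=brown, E=purple. The other variables each still have more than one consistent value. That makes 3.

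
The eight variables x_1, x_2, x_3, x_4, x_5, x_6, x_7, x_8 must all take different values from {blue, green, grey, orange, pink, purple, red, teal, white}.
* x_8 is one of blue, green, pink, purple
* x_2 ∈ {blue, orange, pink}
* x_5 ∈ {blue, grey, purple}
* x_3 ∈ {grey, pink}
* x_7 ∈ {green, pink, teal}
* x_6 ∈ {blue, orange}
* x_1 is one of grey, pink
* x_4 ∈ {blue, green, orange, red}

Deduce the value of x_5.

purple

The 8 variables draw from only 8 values {blue, green, grey, orange, pink, purple, red, teal}, so each is used; only x_4 can be red, hence x_4 = red.
The 7 still-open variables together cover exactly {blue, green, grey, orange, pink, purple, teal} — 7 values for 7 variables — and teal appears only in x_7's list, so x_7 = teal.
Among the 6 still-open variables, green fits only x_8 (and all 6 values in {blue, green, grey, orange, pink, purple} must be used), so x_8 = green.
The 5 still-open variables together cover exactly {blue, grey, orange, pink, purple} — 5 values for 5 variables — and purple appears only in x_5's list, so x_5 = purple.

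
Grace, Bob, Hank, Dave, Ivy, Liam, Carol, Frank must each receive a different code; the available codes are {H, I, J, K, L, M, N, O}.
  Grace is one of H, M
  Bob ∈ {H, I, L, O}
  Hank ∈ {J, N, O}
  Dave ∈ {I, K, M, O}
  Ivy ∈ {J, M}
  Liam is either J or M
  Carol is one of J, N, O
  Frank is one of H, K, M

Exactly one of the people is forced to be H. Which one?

Grace

Among the 8 variables, L fits only Bob (and all 8 values in {H, I, J, K, L, M, N, O} must be used), so Bob = L.
The 7 still-open variables together cover exactly {H, I, J, K, M, N, O} — 7 values for 7 variables — and I appears only in Dave's list, so Dave = I.
The 6 still-open variables draw from only 6 values {H, J, K, M, N, O}, so each is used; only Frank can be K, hence Frank = K.
The 5 still-open variables together cover exactly {H, J, M, N, O} — 5 values for 5 variables — and H appears only in Grace's list, so Grace = H.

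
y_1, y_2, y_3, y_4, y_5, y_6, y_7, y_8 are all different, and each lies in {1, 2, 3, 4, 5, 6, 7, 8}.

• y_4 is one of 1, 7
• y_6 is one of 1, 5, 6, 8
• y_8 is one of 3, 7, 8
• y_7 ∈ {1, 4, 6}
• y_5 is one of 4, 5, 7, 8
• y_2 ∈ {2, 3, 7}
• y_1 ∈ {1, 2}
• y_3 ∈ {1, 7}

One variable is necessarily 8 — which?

y_3 and y_4 share exactly the 2 values {1, 7}; by pigeonhole those values go to them, so strike 1, 7 from y_1, y_2, y_5, y_6, y_7, y_8.
y_1 has just one choice, so y_1 = 2. Remove 2 from y_2.
y_2 must be 3 (only option left). Strike 3 from y_8.
So 8 goes to y_8.

y_8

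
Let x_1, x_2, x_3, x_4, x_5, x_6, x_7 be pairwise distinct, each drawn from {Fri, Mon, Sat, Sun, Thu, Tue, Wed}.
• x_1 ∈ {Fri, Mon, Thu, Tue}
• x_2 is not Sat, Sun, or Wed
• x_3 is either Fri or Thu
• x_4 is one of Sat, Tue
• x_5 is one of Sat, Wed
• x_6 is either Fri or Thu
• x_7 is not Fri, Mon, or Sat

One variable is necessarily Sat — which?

The 7 variables draw from only 7 values {Fri, Mon, Sat, Sun, Thu, Tue, Wed}, so each is used; only x_7 can be Sun, hence x_7 = Sun.
Among the 6 still-open variables, Wed fits only x_5 (and all 6 values in {Fri, Mon, Sat, Thu, Tue, Wed} must be used), so x_5 = Wed.
Among the 5 still-open variables, Sat fits only x_4 (and all 5 values in {Fri, Mon, Sat, Thu, Tue} must be used), so x_4 = Sat.

x_4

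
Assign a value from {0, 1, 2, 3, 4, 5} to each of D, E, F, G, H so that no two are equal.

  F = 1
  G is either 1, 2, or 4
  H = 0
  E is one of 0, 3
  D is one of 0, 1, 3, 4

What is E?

F must be 1 (only option left). Eliminate 1 elsewhere: D, G.
H must be 0 (only option left). Eliminate 0 elsewhere: D, E.
So E = 3.

3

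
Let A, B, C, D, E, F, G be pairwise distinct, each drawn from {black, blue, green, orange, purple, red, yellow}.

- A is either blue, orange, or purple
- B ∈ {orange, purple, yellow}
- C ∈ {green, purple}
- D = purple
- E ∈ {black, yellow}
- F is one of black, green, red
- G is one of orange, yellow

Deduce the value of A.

D's domain is down to {purple}, so D = purple. Remove purple from A, B, C.
That leaves C = green. Remove green from F.
Among the 5 still-open variables, blue fits only A (and all 5 values in {black, blue, orange, red, yellow} must be used), so A = blue.

blue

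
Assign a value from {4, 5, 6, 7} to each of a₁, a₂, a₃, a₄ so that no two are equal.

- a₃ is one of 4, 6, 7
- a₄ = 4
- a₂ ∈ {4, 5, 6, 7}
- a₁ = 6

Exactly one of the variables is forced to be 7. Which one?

a₁'s domain is down to {6}, so a₁ = 6. Eliminate 6 elsewhere: a₂, a₃.
a₄ has just one choice, so a₄ = 4. Strike 4 from a₂, a₃.
So 7 goes to a₃.

a₃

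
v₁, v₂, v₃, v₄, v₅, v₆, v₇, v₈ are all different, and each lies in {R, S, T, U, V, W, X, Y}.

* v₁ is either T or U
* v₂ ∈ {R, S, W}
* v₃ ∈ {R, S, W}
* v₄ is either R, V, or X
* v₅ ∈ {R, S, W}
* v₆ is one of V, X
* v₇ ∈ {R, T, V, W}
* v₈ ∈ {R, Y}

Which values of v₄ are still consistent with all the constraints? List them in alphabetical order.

V, X

The 8 variables draw from only 8 values {R, S, T, U, V, W, X, Y}, so each is used; only v₁ can be U, hence v₁ = U.
Among the 7 still-open variables, T fits only v₇ (and all 7 values in {R, S, T, V, W, X, Y} must be used), so v₇ = T.
The 6 still-open variables together cover exactly {R, S, V, W, X, Y} — 6 values for 6 variables — and Y appears only in v₈'s list, so v₈ = Y.
The 3 variables v₂, v₃, v₅ are confined to {R, S, W}, which locks those values in; drop them from v₄.
No further eliminations apply; v₄ can still be any of V, X.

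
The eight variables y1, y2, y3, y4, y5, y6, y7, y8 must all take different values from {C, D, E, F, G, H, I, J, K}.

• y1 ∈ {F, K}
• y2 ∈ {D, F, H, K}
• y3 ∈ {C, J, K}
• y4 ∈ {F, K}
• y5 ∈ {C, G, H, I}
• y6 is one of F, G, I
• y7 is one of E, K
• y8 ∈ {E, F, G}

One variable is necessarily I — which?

y1 and y4 share exactly the 2 values {F, K}; by pigeonhole those values go to them, so strike F, K from y2, y3, y6, y7, y8.
y7's domain is down to {E}, so y7 = E. Strike E from y8.
y8's domain is down to {G}, so y8 = G. Strike G from y5, y6.
So I goes to y6.

y6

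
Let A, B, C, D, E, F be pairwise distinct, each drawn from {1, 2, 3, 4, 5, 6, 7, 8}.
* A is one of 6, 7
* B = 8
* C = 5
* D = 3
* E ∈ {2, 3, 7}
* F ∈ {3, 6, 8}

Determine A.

7

B's domain is down to {8}, so B = 8. So F can't be 8.
That leaves C = 5.
D must be 3 (only option left). Strike 3 from E, F.
F's domain is down to {6}, so F = 6. Eliminate 6 elsewhere: A.
So A = 7.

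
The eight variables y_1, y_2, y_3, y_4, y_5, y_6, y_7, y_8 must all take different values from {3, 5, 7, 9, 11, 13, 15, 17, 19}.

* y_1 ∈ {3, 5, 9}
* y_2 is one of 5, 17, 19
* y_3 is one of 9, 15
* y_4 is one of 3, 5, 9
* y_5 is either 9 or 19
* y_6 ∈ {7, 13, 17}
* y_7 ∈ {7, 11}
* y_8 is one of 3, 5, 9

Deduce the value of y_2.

17

The 3 variables y_1, y_4, y_8 are confined to {3, 5, 9}, which locks those values in; drop them from y_2, y_3, y_5.
y_3 has just one choice, so y_3 = 15.
That leaves y_5 = 19. So y_2 can't be 19.
So y_2 = 17.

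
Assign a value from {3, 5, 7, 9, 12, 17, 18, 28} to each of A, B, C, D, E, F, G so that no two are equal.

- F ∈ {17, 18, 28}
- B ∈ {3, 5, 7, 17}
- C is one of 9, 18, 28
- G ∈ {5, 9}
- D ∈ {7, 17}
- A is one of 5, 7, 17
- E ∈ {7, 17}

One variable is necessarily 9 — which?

The 7 variables draw from only 7 values {3, 5, 7, 9, 17, 18, 28}, so each is used; only B can be 3, hence B = 3.
D and E between them cover only {7, 17} — a naked pair. Remove those values from A, F.
A has just one choice, so A = 5. Remove 5 from G.
So 9 goes to G.

G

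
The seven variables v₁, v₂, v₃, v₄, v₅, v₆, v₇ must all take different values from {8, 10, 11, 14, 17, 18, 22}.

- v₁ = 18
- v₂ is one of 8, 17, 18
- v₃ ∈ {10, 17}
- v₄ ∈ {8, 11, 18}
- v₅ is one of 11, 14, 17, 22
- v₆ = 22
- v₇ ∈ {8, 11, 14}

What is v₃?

v₁ must be 18 (only option left). So v₂, v₄ can't be 18.
That leaves v₆ = 22. So v₅ can't be 22.
The 5 still-open variables together cover exactly {8, 10, 11, 14, 17} — 5 values for 5 variables — and 10 appears only in v₃'s list, so v₃ = 10.

10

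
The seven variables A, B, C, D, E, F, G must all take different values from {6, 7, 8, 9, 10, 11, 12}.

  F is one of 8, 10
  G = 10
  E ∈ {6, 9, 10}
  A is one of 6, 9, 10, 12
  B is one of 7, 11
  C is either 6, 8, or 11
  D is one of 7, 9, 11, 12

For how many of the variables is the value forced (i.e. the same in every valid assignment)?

G's domain is down to {10}, so G = 10. Eliminate 10 elsewhere: A, E, F.
F's domain is down to {8}, so F = 8. So C can't be 8.
Determined: F=8, G=10. The other variables each still have more than one consistent value. That makes 2.

2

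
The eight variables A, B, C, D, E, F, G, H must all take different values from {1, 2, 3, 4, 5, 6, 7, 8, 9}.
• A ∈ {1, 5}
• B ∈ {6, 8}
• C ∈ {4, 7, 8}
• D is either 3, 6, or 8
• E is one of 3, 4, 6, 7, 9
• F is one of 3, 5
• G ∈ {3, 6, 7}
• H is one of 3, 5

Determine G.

The 8 variables draw from only 8 values {1, 3, 4, 5, 6, 7, 8, 9}, so each is used; only A can be 1, hence A = 1.
The 7 still-open variables together cover exactly {3, 4, 5, 6, 7, 8, 9} — 7 values for 7 variables — and 9 appears only in E's list, so E = 9.
The 6 still-open variables draw from only 6 values {3, 4, 5, 6, 7, 8}, so each is used; only C can be 4, hence C = 4.
The 5 still-open variables together cover exactly {3, 5, 6, 7, 8} — 5 values for 5 variables — and 7 appears only in G's list, so G = 7.

7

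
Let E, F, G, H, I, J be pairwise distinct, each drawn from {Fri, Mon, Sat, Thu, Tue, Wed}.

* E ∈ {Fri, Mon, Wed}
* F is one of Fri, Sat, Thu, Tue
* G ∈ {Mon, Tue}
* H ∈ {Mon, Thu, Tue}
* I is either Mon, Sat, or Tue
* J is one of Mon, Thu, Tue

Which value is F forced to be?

Fri

Among the 6 variables, Wed fits only E (and all 6 values in {Fri, Mon, Sat, Thu, Tue, Wed} must be used), so E = Wed.
The 5 still-open variables together cover exactly {Fri, Mon, Sat, Thu, Tue} — 5 values for 5 variables — and Fri appears only in F's list, so F = Fri.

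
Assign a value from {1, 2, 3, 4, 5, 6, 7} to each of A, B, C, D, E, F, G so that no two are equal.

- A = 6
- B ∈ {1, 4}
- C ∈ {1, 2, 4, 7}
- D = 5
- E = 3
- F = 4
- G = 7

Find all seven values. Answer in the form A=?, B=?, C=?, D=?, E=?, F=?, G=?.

A's domain is down to {6}, so A = 6.
D has just one choice, so D = 5.
That leaves E = 3.
That leaves F = 4. So B, C can't be 4.
G has just one choice, so G = 7. So C can't be 7.
B must be 1 (only option left). Strike 1 from C.
C's domain is down to {2}, so C = 2.

A=6, B=1, C=2, D=5, E=3, F=4, G=7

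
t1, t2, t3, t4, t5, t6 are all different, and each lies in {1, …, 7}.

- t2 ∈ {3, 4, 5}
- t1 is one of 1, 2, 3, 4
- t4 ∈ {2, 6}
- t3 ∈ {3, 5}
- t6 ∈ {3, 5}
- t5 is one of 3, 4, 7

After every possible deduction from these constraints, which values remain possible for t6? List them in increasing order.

The 2 variables t3 and t6 are confined to {3, 5}, which locks those values in; drop them from t1, t2, t5.
t2 must be 4 (only option left). So t1, t5 can't be 4.
t5 must be 7 (only option left).
No further eliminations apply; t6 can still be any of 3, 5.

3, 5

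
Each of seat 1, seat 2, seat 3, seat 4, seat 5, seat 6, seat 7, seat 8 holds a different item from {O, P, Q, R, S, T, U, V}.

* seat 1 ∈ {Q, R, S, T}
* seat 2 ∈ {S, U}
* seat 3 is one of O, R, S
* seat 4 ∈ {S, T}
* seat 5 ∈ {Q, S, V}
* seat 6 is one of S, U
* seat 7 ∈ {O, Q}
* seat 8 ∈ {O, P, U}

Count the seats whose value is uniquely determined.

3

The 8 variables draw from only 8 values {O, P, Q, R, S, T, U, V}, so each is used; only seat 8 can be P, hence seat 8 = P.
Among the 7 still-open variables, V fits only seat 5 (and all 7 values in {O, Q, R, S, T, U, V} must be used), so seat 5 = V.
seat 2 and seat 6 between them cover only {S, U} — a naked pair. Remove those values from seat 1, seat 3, seat 4.
seat 4 must be T (only option left). So seat 1 can't be T.
Determined: seat 4=T, seat 5=V, seat 8=P. The other seats each still have more than one consistent value. That makes 3.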